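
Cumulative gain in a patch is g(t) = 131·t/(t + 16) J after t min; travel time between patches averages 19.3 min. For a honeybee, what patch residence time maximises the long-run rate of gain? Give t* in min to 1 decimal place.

By the marginal value theorem, leave when the instantaneous gain rate g'(t) equals the habitat-wide average g(t)/(T + t).
g'(t) = 131·16/(t + 16)². Setting 131·16/(t+16)² = 131t/[(t+16)(19.3+t)] gives 16(19.3+t) = t(t+16), so t² = 16×19.3 = 308.8.
t* = √308.8 = 17.57 min.

17.6 min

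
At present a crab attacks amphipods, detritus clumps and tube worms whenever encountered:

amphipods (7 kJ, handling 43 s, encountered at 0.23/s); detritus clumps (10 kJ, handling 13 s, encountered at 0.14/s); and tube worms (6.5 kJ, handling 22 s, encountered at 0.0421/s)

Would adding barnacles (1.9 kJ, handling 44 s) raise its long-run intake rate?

On amphipods, detritus clumps and tube worms alone, R = ΣλE/(1+Σλh) = 3.284/13.64 = 0.2408 kJ/s.
Profitability of barnacles: 1.9/44 = 0.04318 kJ/s.
Since 0.04318 < R, time spent handling barnacles is better spent searching.

No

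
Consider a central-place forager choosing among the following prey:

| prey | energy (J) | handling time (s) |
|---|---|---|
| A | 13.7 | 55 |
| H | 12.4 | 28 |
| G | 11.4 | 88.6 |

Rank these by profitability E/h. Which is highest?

In descending order of E/h:
H: 12.4/28 = 0.443 J/s
A: 13.7/55 = 0.249 J/s
G: 11.4/88.6 = 0.129 J/s

H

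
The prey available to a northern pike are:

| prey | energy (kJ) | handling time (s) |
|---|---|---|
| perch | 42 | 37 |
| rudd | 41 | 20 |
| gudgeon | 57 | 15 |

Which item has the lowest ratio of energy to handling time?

Profitability E/h (kJ/s): perch = 42/37 = 1.14, rudd = 41/20 = 2.05, gudgeon = 57/15 = 3.8.
Ranked: gudgeon > rudd > perch.

perch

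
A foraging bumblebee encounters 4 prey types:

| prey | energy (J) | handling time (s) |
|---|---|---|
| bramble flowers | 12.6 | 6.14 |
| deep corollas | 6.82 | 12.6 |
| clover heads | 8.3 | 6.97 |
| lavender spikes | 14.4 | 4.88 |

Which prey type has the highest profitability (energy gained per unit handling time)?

In descending order of E/h:
lavender spikes: 14.4/4.88 = 2.95 J/s
bramble flowers: 12.6/6.14 = 2.05 J/s
clover heads: 8.3/6.97 = 1.19 J/s
deep corollas: 6.82/12.6 = 0.541 J/s

lavender spikes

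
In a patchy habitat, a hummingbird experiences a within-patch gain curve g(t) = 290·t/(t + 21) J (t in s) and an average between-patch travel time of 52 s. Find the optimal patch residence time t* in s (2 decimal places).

By the marginal value theorem, leave when the instantaneous gain rate g'(t) equals the habitat-wide average g(t)/(T + t).
g'(t) = 290·21/(t + 21)². Setting 290·21/(t+21)² = 290t/[(t+21)(52+t)] gives 21(52+t) = t(t+21), so t² = 21×52 = 1092.
t* = √1092 = 33.05 s.

33.05 s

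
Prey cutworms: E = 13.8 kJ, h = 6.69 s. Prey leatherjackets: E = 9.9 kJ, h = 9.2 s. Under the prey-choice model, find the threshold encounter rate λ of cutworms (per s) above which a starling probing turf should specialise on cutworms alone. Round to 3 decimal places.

0.163 per s

The zero-one rule: include leatherjackets iff E₂/h₂ > λE₁/(1+λh₁). Equality gives the switch point.
λE₁h₂ = E₂ + λE₂h₁ ⇒ λ = E₂/(E₁h₂ − E₂h₁) = 9.9/(127 − 66.23) = 0.163 per s.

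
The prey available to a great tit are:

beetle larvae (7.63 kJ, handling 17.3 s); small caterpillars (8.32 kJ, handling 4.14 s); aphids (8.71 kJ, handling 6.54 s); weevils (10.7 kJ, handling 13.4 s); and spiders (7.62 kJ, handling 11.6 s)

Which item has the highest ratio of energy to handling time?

small caterpillars

In descending order of E/h:
small caterpillars: 8.32/4.14 = 2.01 kJ/s
aphids: 8.71/6.54 = 1.33 kJ/s
weevils: 10.7/13.4 = 0.799 kJ/s
spiders: 7.62/11.6 = 0.657 kJ/s
beetle larvae: 7.63/17.3 = 0.441 kJ/s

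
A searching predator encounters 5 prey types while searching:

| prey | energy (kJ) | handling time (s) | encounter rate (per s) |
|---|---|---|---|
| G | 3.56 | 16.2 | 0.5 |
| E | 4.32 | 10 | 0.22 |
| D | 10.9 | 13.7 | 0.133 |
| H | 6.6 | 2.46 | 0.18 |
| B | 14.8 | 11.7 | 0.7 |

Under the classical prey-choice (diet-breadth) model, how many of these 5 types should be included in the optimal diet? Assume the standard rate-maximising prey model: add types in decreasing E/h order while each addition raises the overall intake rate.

Profitabilities (E/h, kJ/s): H 2.68, B 1.26, D 0.796, E 0.432, G 0.22. Add prey in this order while the next type's profitability exceeds the intake rate on those already taken.
Rate on top 1: 0.8234. B: 1.26 > 0.8234 → include.
Rate on top 2: 1.199. D: 0.796 < 1.199 → exclude; stop.
Optimal diet: H, B — 2 of 5 types.

2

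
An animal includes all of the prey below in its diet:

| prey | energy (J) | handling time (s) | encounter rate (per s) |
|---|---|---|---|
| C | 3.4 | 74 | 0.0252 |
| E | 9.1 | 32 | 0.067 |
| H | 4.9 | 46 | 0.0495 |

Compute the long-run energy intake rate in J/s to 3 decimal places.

R = Σλ_iE_i / (1 + Σλ_ih_i)
Numerator: 0.0252×3.4 + 0.067×9.1 + 0.0495×4.9 = 0.9379
Denominator: 1 + 0.0252×74 + 0.067×32 + 0.0495×46 = 7.286
R = 0.9379/7.286 = 0.1287 J/s

0.129 J/s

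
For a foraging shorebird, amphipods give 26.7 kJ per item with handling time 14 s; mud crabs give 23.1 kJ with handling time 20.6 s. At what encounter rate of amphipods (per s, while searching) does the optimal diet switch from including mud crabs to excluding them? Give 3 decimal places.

0.102 per s

Drop mud crabs once their profitability E₂/h₂ falls below the rate achievable on amphipods alone: E₂/h₂ = λE₁/(1 + λh₁).
Solve for λ: λE₁h₂ = E₂(1 + λh₁) → λ(E₁h₂ − E₂h₁) = E₂ → λ = E₂/(E₁h₂ − E₂h₁).
λ = 23.1/(26.7×20.6 − 23.1×14) = 23.1/226.6 = 0.1019 per s.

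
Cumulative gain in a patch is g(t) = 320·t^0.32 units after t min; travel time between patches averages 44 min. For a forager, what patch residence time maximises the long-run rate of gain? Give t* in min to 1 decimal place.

Optimal t* satisfies g'(t*) = g(t*)/(T + t*).
g'(t) = 0.32·320·t^-0.68. Setting 0.32·320·t^-0.68 = 320·t^0.32/(44+t) gives 0.32(44+t) = t, so 0.68·t = 0.32×44.
t* = 0.32×44/0.68 = 20.71 min.

20.7 min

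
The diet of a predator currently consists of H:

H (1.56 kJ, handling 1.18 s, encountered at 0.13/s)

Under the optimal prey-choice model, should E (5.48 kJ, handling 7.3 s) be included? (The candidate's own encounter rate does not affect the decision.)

Current rate: (0.13×1.56)/(1 + 0.13×1.18) = 0.1758 kJ/s.
Profitability of E: 5.48/7.3 = 0.7507 kJ/s.
0.7507 > 0.1758, so adding E raises the average — include it.

Yes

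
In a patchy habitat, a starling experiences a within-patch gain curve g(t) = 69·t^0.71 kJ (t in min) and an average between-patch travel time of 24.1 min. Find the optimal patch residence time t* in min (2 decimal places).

By the marginal value theorem, leave when the instantaneous gain rate g'(t) equals the habitat-wide average g(t)/(T + t).
g'(t) = 0.71·69·t^-0.29. Setting 0.71·69·t^-0.29 = 69·t^0.71/(24.1+t) gives 0.71(24.1+t) = t, so 0.29·t = 0.71×24.1.
t* = 0.71×24.1/0.29 = 59 min.

59.00 min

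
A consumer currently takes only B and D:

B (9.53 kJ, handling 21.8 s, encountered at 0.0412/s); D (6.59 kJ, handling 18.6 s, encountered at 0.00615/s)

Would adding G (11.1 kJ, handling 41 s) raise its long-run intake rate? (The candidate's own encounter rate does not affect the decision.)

On B and D alone, R = ΣλE/(1+Σλh) = 0.4332/2.013 = 0.2152 kJ/s.
Profitability of G: 11.1/41 = 0.2707 kJ/s.
0.2707 > 0.2152, so adding G raises the average — include it.

Yes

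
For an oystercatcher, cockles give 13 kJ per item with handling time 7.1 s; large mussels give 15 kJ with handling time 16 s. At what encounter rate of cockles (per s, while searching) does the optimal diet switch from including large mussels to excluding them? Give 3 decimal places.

0.148 per s

Drop large mussels once their profitability E₂/h₂ falls below the rate achievable on cockles alone: E₂/h₂ = λE₁/(1 + λh₁).
Solve for λ: λE₁h₂ = E₂(1 + λh₁) → λ(E₁h₂ − E₂h₁) = E₂ → λ = E₂/(E₁h₂ − E₂h₁).
λ = 15/(13×16 − 15×7.1) = 15/101.5 = 0.1478 per s.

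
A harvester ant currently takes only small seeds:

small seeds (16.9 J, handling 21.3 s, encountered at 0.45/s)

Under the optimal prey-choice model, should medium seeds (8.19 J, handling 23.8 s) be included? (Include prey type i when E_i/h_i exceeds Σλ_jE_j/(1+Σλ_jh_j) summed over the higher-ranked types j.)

No

On small seeds alone, R = ΣλE/(1+Σλh) = 7.605/10.59 = 0.7185 J/s.
medium seeds: E/h = 8.19/23.8 = 0.3441 J/s.
Since 0.3441 < R, time spent handling medium seeds is better spent searching.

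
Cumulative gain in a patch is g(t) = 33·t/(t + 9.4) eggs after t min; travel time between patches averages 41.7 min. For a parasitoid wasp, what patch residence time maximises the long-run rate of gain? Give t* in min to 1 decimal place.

By the marginal value theorem, leave when the instantaneous gain rate g'(t) equals the habitat-wide average g(t)/(T + t).
g'(t) = 33·9.4/(t + 9.4)². Setting 33·9.4/(t+9.4)² = 33t/[(t+9.4)(41.7+t)] gives 9.4(41.7+t) = t(t+9.4), so t² = 9.4×41.7 = 392.
t* = √392 = 19.8 min.

19.8 min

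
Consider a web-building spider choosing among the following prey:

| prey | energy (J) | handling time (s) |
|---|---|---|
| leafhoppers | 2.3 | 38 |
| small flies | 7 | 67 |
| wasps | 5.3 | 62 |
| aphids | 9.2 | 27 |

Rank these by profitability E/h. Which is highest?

In descending order of E/h:
aphids: 9.2/27 = 0.341 J/s
small flies: 7/67 = 0.104 J/s
wasps: 5.3/62 = 0.0855 J/s
leafhoppers: 2.3/38 = 0.0605 J/s

aphids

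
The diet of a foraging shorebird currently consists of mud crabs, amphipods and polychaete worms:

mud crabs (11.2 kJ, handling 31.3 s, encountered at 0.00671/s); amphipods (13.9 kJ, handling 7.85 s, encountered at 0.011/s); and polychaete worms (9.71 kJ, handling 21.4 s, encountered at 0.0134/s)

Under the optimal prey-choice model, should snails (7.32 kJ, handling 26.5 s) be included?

On mud crabs, amphipods and polychaete worms alone, R = ΣλE/(1+Σλh) = 0.3582/1.583 = 0.2262 kJ/s.
snails: E/h = 7.32/26.5 = 0.2762 kJ/s.
0.2762 > 0.2262, so adding snails raises the average — include it.

Yes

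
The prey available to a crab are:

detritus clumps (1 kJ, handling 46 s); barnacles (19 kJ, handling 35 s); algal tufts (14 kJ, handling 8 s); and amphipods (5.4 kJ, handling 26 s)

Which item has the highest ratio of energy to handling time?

algal tufts

In descending order of E/h:
algal tufts: 14/8 = 1.75 kJ/s
barnacles: 19/35 = 0.543 kJ/s
amphipods: 5.4/26 = 0.208 kJ/s
detritus clumps: 1/46 = 0.0217 kJ/s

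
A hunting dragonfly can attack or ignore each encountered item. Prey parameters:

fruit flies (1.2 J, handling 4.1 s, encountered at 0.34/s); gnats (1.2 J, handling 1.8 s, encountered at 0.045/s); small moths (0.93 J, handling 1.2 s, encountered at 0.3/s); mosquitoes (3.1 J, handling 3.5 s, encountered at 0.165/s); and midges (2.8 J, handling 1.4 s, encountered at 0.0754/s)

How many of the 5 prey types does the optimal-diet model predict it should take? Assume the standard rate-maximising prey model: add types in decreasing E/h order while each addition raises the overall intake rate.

Profitabilities (E/h, J/s): midges 2, mosquitoes 0.886, small moths 0.775, gnats 0.667, fruit flies 0.293. Add prey in this order while the next type's profitability exceeds the intake rate on those already taken.
Rate on top 1: 0.191. mosquitoes: 0.886 > 0.191 → include.
Rate on top 2: 0.4293. small moths: 0.775 > 0.4293 → include.
Rate on top 3: 0.4903. gnats: 0.667 > 0.4903 → include.
Rate on top 4: 0.497. fruit flies: 0.293 < 0.497 → exclude; stop.
Optimal diet: midges, mosquitoes, small moths, gnats — 4 of 5 types.

4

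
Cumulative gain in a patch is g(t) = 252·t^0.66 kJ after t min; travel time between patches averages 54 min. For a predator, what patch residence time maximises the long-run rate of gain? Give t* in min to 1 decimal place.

Optimal t* satisfies g'(t*) = g(t*)/(T + t*).
g'(t) = 0.66·252·t^-0.34. Setting 0.66·252·t^-0.34 = 252·t^0.66/(54+t) gives 0.66(54+t) = t, so 0.34·t = 0.66×54.
t* = 0.66×54/0.34 = 104.8 min.

104.8 min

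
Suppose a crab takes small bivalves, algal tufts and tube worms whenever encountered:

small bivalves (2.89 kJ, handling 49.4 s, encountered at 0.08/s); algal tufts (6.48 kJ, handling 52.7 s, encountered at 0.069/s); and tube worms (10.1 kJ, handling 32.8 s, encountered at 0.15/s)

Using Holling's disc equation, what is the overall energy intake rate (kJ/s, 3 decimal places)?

0.162 kJ/s

Energy encountered per unit search time: 0.08×2.89 + 0.069×6.48 + 0.15×10.1 = 2.193 kJ/s.
Handling time per unit search time: 0.08×49.4 + 0.069×52.7 + 0.15×32.8 = 12.51.
Rate = 2.193/(1 + 12.51) = 0.1624 kJ/s.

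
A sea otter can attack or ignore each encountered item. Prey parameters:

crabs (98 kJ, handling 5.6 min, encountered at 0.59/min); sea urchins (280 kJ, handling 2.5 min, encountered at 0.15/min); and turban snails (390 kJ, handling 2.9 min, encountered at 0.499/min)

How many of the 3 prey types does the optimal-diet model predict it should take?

Profitabilities (E/h, kJ/min): turban snails 134, sea urchins 112, crabs 17.5. Add prey in this order while the next type's profitability exceeds the intake rate on those already taken.
Rate on top 1: 79.53. sea urchins: 112 > 79.53 → include.
Rate on top 2: 83.84. crabs: 17.5 < 83.84 → exclude; stop.
Optimal diet: turban snails, sea urchins — 2 of 3 types.

2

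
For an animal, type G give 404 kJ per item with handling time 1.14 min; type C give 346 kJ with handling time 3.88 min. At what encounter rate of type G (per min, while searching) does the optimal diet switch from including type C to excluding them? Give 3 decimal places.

At the threshold, the rate on type G alone equals the profitability of type C: λ·404/(1 + λ·1.14) = 346/3.88 = 89.18.
Rearranging, λ(404 − 89.18×1.14) = 89.18, so λ = 89.18/302.3 = 0.295 per min.

0.295 per min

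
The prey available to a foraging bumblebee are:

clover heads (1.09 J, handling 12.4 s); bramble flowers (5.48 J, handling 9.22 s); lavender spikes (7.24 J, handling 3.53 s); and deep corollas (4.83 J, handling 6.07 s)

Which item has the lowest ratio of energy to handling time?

clover heads

Profitability E/h (J/s): clover heads = 1.09/12.4 = 0.0879, bramble flowers = 5.48/9.22 = 0.594, lavender spikes = 7.24/3.53 = 2.05, deep corollas = 4.83/6.07 = 0.796.
Ranked: lavender spikes > deep corollas > bramble flowers > clover heads.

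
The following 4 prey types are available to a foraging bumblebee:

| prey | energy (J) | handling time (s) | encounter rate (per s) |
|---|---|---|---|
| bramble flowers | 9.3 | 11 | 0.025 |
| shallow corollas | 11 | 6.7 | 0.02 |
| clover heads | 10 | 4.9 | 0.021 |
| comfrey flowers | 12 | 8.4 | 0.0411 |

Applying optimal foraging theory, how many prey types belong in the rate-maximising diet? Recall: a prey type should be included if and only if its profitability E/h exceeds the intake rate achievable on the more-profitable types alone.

4

Rank by E/h (J/s): clover heads 2.04, shallow corollas 1.64, comfrey flowers 1.43, bramble flowers 0.845. Include each in turn until the next type's E/h falls below the running intake rate.
Rate on top 1: 0.1904. shallow corollas: 1.64 > 0.1904 → include.
Rate on top 2: 0.3476. comfrey flowers: 1.43 > 0.3476 → include.
Rate on top 3: 0.5835. bramble flowers: 0.845 > 0.5835 → include.
Optimal diet: clover heads, shallow corollas, comfrey flowers, bramble flowers — 4 of 4 types.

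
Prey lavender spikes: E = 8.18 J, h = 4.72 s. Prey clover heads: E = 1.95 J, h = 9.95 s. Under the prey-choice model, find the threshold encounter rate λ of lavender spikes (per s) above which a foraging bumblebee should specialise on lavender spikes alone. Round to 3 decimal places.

Drop clover heads once their profitability E₂/h₂ falls below the rate achievable on lavender spikes alone: E₂/h₂ = λE₁/(1 + λh₁).
Solve for λ: λE₁h₂ = E₂(1 + λh₁) → λ(E₁h₂ − E₂h₁) = E₂ → λ = E₂/(E₁h₂ − E₂h₁).
λ = 1.95/(8.18×9.95 − 1.95×4.72) = 1.95/72.19 = 0.02701 per s.

0.027 per s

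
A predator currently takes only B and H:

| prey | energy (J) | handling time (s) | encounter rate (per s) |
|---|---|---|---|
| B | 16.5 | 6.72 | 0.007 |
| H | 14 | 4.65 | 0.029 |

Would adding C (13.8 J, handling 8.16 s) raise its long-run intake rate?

Intake rate on the current diet: R = (0.007×16.5 + 0.029×14) / (1 + 0.007×6.72 + 0.029×4.65) = 0.5215/1.182 = 0.4412 J/s.
Profitability of C: 13.8/8.16 = 1.691 J/s.
Since 1.691 > R, including C increases the long-run rate.

Yes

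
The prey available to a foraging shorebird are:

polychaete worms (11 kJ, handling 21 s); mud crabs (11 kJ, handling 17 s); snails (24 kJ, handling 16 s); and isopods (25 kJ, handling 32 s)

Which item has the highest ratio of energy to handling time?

Profitability E/h (kJ/s): polychaete worms = 11/21 = 0.524, mud crabs = 11/17 = 0.647, snails = 24/16 = 1.5, isopods = 25/32 = 0.781.
Ranked: snails > isopods > mud crabs > polychaete worms.

snails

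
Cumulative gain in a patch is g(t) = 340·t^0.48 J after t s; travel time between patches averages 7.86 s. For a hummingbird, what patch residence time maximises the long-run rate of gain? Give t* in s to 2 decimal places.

7.26 s

By the marginal value theorem, leave when the instantaneous gain rate g'(t) equals the habitat-wide average g(t)/(T + t).
g'(t) = 0.48·340·t^-0.52. Setting 0.48·340·t^-0.52 = 340·t^0.48/(7.86+t) gives 0.48(7.86+t) = t, so 0.52·t = 0.48×7.86.
t* = 0.48×7.86/0.52 = 7.255 s.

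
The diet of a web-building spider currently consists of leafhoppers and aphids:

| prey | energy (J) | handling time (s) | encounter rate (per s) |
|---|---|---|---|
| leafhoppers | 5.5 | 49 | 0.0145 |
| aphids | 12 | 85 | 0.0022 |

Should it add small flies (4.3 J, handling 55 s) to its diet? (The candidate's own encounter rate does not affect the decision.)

Yes

Intake rate on the current diet: R = (0.0145×5.5 + 0.0022×12) / (1 + 0.0145×49 + 0.0022×85) = 0.1061/1.897 = 0.05594 J/s.
small flies: E/h = 4.3/55 = 0.07818 J/s.
Since 0.07818 > R, including small flies increases the long-run rate.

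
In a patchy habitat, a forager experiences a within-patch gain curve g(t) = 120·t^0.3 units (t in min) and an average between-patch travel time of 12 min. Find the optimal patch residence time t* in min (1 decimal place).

Maximise g(t)/(T+t): set derivative to zero → g'(t)(T+t) = g(t).
g'(t) = 0.3·120·t^-0.7. Setting 0.3·120·t^-0.7 = 120·t^0.3/(12+t) gives 0.3(12+t) = t, so 0.70·t = 0.3×12.
t* = 0.3×12/0.70 = 5.143 min.

5.1 min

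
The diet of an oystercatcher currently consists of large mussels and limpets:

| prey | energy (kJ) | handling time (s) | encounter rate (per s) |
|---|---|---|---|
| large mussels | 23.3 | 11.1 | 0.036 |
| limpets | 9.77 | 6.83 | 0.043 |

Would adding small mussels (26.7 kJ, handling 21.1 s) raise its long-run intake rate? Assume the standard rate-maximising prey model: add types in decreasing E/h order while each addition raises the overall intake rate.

Yes

On large mussels and limpets alone, R = ΣλE/(1+Σλh) = 1.259/1.693 = 0.7435 kJ/s.
Profitability of small mussels: 26.7/21.1 = 1.265 kJ/s.
1.265 > 0.7435, so adding small mussels raises the average — include it.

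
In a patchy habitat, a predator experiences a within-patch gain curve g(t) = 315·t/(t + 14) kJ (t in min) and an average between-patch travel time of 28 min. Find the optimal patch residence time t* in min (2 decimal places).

19.80 min

Optimal t* satisfies g'(t*) = g(t*)/(T + t*).
g'(t) = 315·14/(t + 14)². Setting 315·14/(t+14)² = 315t/[(t+14)(28+t)] gives 14(28+t) = t(t+14), so t² = 14×28 = 392.
t* = √392 = 19.8 min.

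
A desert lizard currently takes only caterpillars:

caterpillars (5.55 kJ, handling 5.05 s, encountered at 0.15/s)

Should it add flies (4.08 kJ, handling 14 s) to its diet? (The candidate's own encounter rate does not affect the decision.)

No

On caterpillars alone, R = ΣλE/(1+Σλh) = 0.8325/1.757 = 0.4737 kJ/s.
flies: E/h = 4.08/14 = 0.2914 kJ/s.
Since 0.2914 < R, time spent handling flies is better spent searching.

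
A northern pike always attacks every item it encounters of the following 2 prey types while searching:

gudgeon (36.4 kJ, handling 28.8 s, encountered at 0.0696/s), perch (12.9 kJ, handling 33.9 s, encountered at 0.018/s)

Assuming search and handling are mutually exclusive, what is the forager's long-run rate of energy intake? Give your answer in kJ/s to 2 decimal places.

0.77 kJ/s

R = (0.0696×36.4 + 0.018×12.9) / (1 + 0.0696×28.8 + 0.018×33.9) = 2.766/3.615 = 0.7651 kJ/s.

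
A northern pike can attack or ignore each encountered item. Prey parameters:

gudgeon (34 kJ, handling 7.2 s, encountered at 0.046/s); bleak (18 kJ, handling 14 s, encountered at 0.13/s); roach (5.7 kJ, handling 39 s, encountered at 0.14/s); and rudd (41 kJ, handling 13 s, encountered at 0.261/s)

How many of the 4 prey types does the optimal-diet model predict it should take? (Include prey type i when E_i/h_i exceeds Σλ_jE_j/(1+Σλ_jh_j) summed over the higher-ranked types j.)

2

Profitabilities (E/h, kJ/s): gudgeon 4.72, rudd 3.15, bleak 1.29, roach 0.146. Add prey in this order while the next type's profitability exceeds the intake rate on those already taken.
Rate on top 1: 1.175. rudd: 3.15 > 1.175 → include.
Rate on top 2: 2.596. bleak: 1.29 < 2.596 → exclude; stop.
Optimal diet: gudgeon, rudd — 2 of 4 types.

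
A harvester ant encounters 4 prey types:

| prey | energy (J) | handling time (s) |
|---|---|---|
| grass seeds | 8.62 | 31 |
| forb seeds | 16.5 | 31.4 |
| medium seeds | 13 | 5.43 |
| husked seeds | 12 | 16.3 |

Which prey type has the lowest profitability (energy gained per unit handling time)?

grass seeds

Profitability E/h (J/s): grass seeds = 8.62/31 = 0.278, forb seeds = 16.5/31.4 = 0.525, medium seeds = 13/5.43 = 2.39, husked seeds = 12/16.3 = 0.736.
Ranked: medium seeds > husked seeds > forb seeds > grass seeds.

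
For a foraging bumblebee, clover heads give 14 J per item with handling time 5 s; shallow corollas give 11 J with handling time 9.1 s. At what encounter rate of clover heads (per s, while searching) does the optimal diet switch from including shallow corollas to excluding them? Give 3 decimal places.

0.152 per s

At the threshold, the rate on clover heads alone equals the profitability of shallow corollas: λ·14/(1 + λ·5) = 11/9.1 = 1.209.
Rearranging, λ(14 − 1.209×5) = 1.209, so λ = 1.209/7.956 = 0.1519 per s.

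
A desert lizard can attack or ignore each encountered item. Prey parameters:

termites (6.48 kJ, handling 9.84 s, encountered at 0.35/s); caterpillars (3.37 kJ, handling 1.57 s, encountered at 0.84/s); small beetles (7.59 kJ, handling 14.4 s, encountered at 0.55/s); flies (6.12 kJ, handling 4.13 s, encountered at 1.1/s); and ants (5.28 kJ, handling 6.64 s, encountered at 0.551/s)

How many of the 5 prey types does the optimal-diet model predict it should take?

2

E/h in descending order: caterpillars 2.15, flies 1.48, ants 0.795, termites 0.659, small beetles 0.527 kJ/s. The optimal diet is the largest prefix of this list for which every included type satisfies E_i/h_i > R on the types above it.
Rate on top 1: 1.221. flies: 1.48 > 1.221 → include.
Rate on top 2: 1.394. ants: 0.795 < 1.394 → exclude; stop.
Optimal diet: caterpillars, flies — 2 of 5 types.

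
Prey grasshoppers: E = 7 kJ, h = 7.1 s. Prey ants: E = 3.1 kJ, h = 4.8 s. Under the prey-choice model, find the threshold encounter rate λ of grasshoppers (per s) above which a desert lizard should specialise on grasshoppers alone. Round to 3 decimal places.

At the threshold, the rate on grasshoppers alone equals the profitability of ants: λ·7/(1 + λ·7.1) = 3.1/4.8 = 0.6458.
Rearranging, λ(7 − 0.6458×7.1) = 0.6458, so λ = 0.6458/2.415 = 0.2675 per s.

0.267 per s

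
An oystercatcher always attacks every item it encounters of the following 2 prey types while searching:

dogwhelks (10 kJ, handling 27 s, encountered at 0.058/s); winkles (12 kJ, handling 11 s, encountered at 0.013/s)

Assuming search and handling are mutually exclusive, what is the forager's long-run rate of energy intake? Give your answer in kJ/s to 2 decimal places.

0.27 kJ/s

R = Σλ_iE_i / (1 + Σλ_ih_i)
Numerator: 0.058×10 + 0.013×12 = 0.736
Denominator: 1 + 0.058×27 + 0.013×11 = 2.709
R = 0.736/2.709 = 0.2717 kJ/s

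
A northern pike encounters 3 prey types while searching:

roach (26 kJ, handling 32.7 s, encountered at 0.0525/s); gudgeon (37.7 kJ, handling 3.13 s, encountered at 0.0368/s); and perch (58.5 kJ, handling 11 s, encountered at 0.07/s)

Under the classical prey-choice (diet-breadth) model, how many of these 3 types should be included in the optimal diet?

2

Rank by E/h (kJ/s): gudgeon 12, perch 5.32, roach 0.795. Include each in turn until the next type's E/h falls below the running intake rate.
Rate on top 1: 1.244. perch: 5.32 > 1.244 → include.
Rate on top 2: 2.908. roach: 0.795 < 2.908 → exclude; stop.
Optimal diet: gudgeon, perch — 2 of 3 types.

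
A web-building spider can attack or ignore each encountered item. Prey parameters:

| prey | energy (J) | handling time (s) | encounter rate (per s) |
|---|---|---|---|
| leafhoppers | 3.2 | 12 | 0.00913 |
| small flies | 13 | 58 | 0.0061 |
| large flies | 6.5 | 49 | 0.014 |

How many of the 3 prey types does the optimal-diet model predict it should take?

3

E/h in descending order: leafhoppers 0.267, small flies 0.224, large flies 0.133 J/s. The optimal diet is the largest prefix of this list for which every included type satisfies E_i/h_i > R on the types above it.
Rate on top 1: 0.02633. small flies: 0.224 > 0.02633 → include.
Rate on top 2: 0.07416. large flies: 0.133 > 0.07416 → include.
Optimal diet: leafhoppers, small flies, large flies — 3 of 3 types.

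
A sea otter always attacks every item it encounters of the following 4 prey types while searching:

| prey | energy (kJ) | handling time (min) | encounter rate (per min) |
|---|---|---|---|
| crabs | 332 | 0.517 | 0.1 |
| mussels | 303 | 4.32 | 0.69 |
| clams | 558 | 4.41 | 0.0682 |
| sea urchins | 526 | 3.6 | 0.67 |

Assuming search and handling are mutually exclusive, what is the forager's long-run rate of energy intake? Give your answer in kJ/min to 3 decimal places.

Energy encountered per unit search time: 0.1×332 + 0.69×303 + 0.0682×558 + 0.67×526 = 632.7 kJ/min.
Handling time per unit search time: 0.1×0.517 + 0.69×4.32 + 0.0682×4.41 + 0.67×3.6 = 5.745.
Rate = 632.7/(1 + 5.745) = 93.81 kJ/min.

93.806 kJ/min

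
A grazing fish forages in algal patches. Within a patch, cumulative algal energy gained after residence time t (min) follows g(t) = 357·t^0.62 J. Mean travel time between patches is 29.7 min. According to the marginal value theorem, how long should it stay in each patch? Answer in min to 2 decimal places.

Maximise g(t)/(T+t): set derivative to zero → g'(t)(T+t) = g(t).
g'(t) = 0.62·357·t^-0.38. Setting 0.62·357·t^-0.38 = 357·t^0.62/(29.7+t) gives 0.62(29.7+t) = t, so 0.38·t = 0.62×29.7.
t* = 0.62×29.7/0.38 = 48.46 min.

48.46 min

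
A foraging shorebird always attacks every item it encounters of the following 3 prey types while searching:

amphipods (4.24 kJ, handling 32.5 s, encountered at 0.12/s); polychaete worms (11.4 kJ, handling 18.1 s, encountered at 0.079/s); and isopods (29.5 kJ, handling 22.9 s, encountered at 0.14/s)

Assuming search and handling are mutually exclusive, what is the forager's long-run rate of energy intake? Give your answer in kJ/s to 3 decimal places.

0.581 kJ/s

Energy encountered per unit search time: 0.12×4.24 + 0.079×11.4 + 0.14×29.5 = 5.539 kJ/s.
Handling time per unit search time: 0.12×32.5 + 0.079×18.1 + 0.14×22.9 = 8.536.
Rate = 5.539/(1 + 8.536) = 0.5809 kJ/s.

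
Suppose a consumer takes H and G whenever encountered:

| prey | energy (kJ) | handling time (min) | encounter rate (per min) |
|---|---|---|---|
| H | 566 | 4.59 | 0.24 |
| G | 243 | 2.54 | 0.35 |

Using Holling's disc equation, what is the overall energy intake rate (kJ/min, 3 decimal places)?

R = (0.24×566 + 0.35×243) / (1 + 0.24×4.59 + 0.35×2.54) = 220.9/2.991 = 73.86 kJ/min.

73.861 kJ/min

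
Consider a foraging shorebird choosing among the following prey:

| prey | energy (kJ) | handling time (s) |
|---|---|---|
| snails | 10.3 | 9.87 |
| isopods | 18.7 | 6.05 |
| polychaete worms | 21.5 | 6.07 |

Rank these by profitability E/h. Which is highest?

Profitability E/h (kJ/s): snails = 10.3/9.87 = 1.04, isopods = 18.7/6.05 = 3.09, polychaete worms = 21.5/6.07 = 3.54.
Ranked: polychaete worms > isopods > snails.

polychaete worms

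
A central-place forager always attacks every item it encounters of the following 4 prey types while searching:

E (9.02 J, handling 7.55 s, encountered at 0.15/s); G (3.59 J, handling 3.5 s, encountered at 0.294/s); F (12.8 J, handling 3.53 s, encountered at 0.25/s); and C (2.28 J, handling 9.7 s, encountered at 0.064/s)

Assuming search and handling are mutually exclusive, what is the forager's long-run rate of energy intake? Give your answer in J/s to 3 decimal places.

1.234 J/s

R = (0.15×9.02 + 0.294×3.59 + 0.25×12.8 + 0.064×2.28) / (1 + 0.15×7.55 + 0.294×3.5 + 0.25×3.53 + 0.064×9.7) = 5.754/4.665 = 1.234 J/s.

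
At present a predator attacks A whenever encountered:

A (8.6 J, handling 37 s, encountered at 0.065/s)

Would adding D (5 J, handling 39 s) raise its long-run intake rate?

No

On A alone, R = ΣλE/(1+Σλh) = 0.559/3.405 = 0.1642 J/s.
D: E/h = 5/39 = 0.1282 J/s.
Since 0.1282 < R, time spent handling D is better spent searching.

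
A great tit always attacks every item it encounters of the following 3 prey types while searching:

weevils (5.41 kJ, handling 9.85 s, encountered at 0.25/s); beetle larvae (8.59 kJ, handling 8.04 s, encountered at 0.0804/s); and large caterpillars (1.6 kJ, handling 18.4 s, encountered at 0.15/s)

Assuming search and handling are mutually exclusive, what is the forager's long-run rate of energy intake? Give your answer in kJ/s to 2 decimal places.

0.33 kJ/s

R = Σλ_iE_i / (1 + Σλ_ih_i)
Numerator: 0.25×5.41 + 0.0804×8.59 + 0.15×1.6 = 2.283
Denominator: 1 + 0.25×9.85 + 0.0804×8.04 + 0.15×18.4 = 6.869
R = 2.283/6.869 = 0.3324 kJ/s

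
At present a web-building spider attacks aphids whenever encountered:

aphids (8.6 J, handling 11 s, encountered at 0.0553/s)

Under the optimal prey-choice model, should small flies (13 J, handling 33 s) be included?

Yes

Intake rate on the current diet: R = (0.0553×8.6) / (1 + 0.0553×11) = 0.4756/1.608 = 0.2957 J/s.
small flies: E/h = 13/33 = 0.3939 J/s.
0.3939 > 0.2957, so adding small flies raises the average — include it.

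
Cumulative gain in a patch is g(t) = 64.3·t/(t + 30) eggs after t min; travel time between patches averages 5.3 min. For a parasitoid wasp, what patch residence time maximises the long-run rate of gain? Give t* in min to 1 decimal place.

Maximise g(t)/(T+t): set derivative to zero → g'(t)(T+t) = g(t).
g'(t) = 64.3·30/(t + 30)². Setting 64.3·30/(t+30)² = 64.3t/[(t+30)(5.3+t)] gives 30(5.3+t) = t(t+30), so t² = 30×5.3 = 159.
t* = √159 = 12.61 min.

12.6 min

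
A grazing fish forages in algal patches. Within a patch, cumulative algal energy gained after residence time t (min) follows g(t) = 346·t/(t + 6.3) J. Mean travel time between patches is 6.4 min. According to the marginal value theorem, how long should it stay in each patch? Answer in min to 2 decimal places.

Optimal t* satisfies g'(t*) = g(t*)/(T + t*).
g'(t) = 346·6.3/(t + 6.3)². Setting 346·6.3/(t+6.3)² = 346t/[(t+6.3)(6.4+t)] gives 6.3(6.4+t) = t(t+6.3), so t² = 6.3×6.4 = 40.32.
t* = √40.32 = 6.35 min.

6.35 min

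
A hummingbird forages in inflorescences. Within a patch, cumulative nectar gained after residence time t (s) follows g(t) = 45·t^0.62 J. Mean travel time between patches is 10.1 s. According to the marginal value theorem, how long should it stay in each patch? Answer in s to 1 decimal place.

Maximise g(t)/(T+t): set derivative to zero → g'(t)(T+t) = g(t).
g'(t) = 0.62·45·t^-0.38. Setting 0.62·45·t^-0.38 = 45·t^0.62/(10.1+t) gives 0.62(10.1+t) = t, so 0.38·t = 0.62×10.1.
t* = 0.62×10.1/0.38 = 16.48 s.

16.5 s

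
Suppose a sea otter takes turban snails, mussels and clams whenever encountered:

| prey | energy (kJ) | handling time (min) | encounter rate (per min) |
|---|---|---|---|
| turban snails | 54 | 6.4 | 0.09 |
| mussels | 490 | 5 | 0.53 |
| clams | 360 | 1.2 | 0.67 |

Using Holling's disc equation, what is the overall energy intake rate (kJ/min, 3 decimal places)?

Energy encountered per unit search time: 0.09×54 + 0.53×490 + 0.67×360 = 505.8 kJ/min.
Handling time per unit search time: 0.09×6.4 + 0.53×5 + 0.67×1.2 = 4.03.
Rate = 505.8/(1 + 4.03) = 100.5 kJ/min.

100.549 kJ/min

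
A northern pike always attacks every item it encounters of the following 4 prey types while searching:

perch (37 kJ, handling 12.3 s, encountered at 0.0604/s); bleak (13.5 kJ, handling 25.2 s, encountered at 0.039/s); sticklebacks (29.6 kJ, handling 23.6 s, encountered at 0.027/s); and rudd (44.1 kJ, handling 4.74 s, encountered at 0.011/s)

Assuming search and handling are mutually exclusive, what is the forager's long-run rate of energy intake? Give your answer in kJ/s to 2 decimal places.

R = (0.0604×37 + 0.039×13.5 + 0.027×29.6 + 0.011×44.1) / (1 + 0.0604×12.3 + 0.039×25.2 + 0.027×23.6 + 0.011×4.74) = 4.046/3.415 = 1.185 kJ/s.

1.18 kJ/s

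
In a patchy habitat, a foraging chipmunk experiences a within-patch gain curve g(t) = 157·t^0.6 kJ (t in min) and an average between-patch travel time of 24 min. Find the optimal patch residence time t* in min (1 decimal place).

36.0 min

By the marginal value theorem, leave when the instantaneous gain rate g'(t) equals the habitat-wide average g(t)/(T + t).
g'(t) = 0.6·157·t^-0.4. Setting 0.6·157·t^-0.4 = 157·t^0.6/(24+t) gives 0.6(24+t) = t, so 0.40·t = 0.6×24.
t* = 0.6×24/0.40 = 36 min.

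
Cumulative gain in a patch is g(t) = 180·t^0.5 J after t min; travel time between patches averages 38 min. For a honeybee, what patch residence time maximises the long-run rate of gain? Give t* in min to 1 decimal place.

38.0 min

By the marginal value theorem, leave when the instantaneous gain rate g'(t) equals the habitat-wide average g(t)/(T + t).
g'(t) = 0.5·180·t^-0.5. Setting 0.5·180·t^-0.5 = 180·t^0.5/(38+t) gives 0.5(38+t) = t, so 0.50·t = 0.5×38.
t* = 0.5×38/0.50 = 38 min.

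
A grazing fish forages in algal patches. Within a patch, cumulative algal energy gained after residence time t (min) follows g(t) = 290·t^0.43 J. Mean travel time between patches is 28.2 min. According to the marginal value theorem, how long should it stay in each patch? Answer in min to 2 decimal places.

21.27 min

By the marginal value theorem, leave when the instantaneous gain rate g'(t) equals the habitat-wide average g(t)/(T + t).
g'(t) = 0.43·290·t^-0.57. Setting 0.43·290·t^-0.57 = 290·t^0.43/(28.2+t) gives 0.43(28.2+t) = t, so 0.57·t = 0.43×28.2.
t* = 0.43×28.2/0.57 = 21.27 min.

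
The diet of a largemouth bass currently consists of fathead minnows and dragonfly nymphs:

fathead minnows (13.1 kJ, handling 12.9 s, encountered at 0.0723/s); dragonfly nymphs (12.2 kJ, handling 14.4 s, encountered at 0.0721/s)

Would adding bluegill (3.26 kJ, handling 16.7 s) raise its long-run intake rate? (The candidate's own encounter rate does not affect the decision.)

Current rate: (0.0723×13.1 + 0.0721×12.2)/(1 + 0.0723×12.9 + 0.0721×14.4) = 0.6149 kJ/s.
Profitability of bluegill: 3.26/16.7 = 0.1952 kJ/s.
Since 0.1952 < R, time spent handling bluegill is better spent searching.

No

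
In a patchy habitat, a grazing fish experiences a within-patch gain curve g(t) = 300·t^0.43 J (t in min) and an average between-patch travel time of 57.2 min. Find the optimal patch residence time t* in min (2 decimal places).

Maximise g(t)/(T+t): set derivative to zero → g'(t)(T+t) = g(t).
g'(t) = 0.43·300·t^-0.57. Setting 0.43·300·t^-0.57 = 300·t^0.43/(57.2+t) gives 0.43(57.2+t) = t, so 0.57·t = 0.43×57.2.
t* = 0.43×57.2/0.57 = 43.15 min.

43.15 min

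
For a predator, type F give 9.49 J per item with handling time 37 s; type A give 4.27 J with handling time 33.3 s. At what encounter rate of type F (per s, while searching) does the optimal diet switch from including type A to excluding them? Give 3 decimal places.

0.027 per s

Drop type A once their profitability E₂/h₂ falls below the rate achievable on type F alone: E₂/h₂ = λE₁/(1 + λh₁).
Solve for λ: λE₁h₂ = E₂(1 + λh₁) → λ(E₁h₂ − E₂h₁) = E₂ → λ = E₂/(E₁h₂ − E₂h₁).
λ = 4.27/(9.49×33.3 − 4.27×37) = 4.27/158 = 0.02702 per s.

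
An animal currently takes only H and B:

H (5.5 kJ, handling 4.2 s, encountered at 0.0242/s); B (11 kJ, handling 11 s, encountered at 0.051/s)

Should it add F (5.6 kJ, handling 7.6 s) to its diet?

Yes

On H and B alone, R = ΣλE/(1+Σλh) = 0.6941/1.663 = 0.4175 kJ/s.
Profitability of F: 5.6/7.6 = 0.7368 kJ/s.
Since 0.7368 > R, including F increases the long-run rate.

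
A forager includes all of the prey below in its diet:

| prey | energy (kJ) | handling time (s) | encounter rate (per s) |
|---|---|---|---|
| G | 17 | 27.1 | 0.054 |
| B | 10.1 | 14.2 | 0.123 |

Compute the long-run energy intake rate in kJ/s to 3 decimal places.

R = (0.054×17 + 0.123×10.1) / (1 + 0.054×27.1 + 0.123×14.2) = 2.16/4.21 = 0.5131 kJ/s.

0.513 kJ/s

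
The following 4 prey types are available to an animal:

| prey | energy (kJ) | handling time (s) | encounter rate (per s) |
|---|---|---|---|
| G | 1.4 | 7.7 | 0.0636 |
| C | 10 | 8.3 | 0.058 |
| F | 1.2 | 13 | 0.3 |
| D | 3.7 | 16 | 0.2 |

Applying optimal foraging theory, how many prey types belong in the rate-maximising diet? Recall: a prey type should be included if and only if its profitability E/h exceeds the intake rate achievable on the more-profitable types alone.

Rank by E/h (kJ/s): C 1.2, D 0.231, G 0.182, F 0.0923. Include each in turn until the next type's E/h falls below the running intake rate.
Rate on top 1: 0.3915. D: 0.231 < 0.3915 → exclude; stop.
Optimal diet: C — 1 of 4 types.

1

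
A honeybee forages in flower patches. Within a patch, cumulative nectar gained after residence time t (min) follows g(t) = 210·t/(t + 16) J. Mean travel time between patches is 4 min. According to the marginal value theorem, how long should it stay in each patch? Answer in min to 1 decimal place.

By the marginal value theorem, leave when the instantaneous gain rate g'(t) equals the habitat-wide average g(t)/(T + t).
g'(t) = 210·16/(t + 16)². Setting 210·16/(t+16)² = 210t/[(t+16)(4+t)] gives 16(4+t) = t(t+16), so t² = 16×4 = 64.
t* = √64 = 8 min.

8.0 min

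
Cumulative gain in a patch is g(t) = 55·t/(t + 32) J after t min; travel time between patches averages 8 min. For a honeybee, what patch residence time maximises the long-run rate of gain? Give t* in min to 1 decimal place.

Optimal t* satisfies g'(t*) = g(t*)/(T + t*).
g'(t) = 55·32/(t + 32)². Setting 55·32/(t+32)² = 55t/[(t+32)(8+t)] gives 32(8+t) = t(t+32), so t² = 32×8 = 256.
t* = √256 = 16 min.

16.0 min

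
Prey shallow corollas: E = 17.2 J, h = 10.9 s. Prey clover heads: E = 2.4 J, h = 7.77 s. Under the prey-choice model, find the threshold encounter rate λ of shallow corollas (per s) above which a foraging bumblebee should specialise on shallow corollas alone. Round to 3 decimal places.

0.022 per s

The zero-one rule: include clover heads iff E₂/h₂ > λE₁/(1+λh₁). Equality gives the switch point.
λE₁h₂ = E₂ + λE₂h₁ ⇒ λ = E₂/(E₁h₂ − E₂h₁) = 2.4/(133.6 − 26.16) = 0.02233 per s.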